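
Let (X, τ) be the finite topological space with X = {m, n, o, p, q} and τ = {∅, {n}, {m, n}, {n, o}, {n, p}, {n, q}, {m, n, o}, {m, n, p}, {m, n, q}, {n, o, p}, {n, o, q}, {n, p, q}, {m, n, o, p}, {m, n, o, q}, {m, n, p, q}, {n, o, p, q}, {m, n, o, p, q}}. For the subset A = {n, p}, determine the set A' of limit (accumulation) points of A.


A' = {m, o, p, q}

For each x ∈ X, list the open sets U ∈ τ with x ∈ U, then check whether U ∩ (A ∖ {x}) ≠ ∅ for every such U.
  x = m: opens ∋ x are {m, n}, {m, n, o}, {m, n, p}, {m, n, q}, {m, n, o, p}, {m, n, o, q}, {m, n, p, q}, {m, n, o, p, q}; each meets A ∖ {m}, so x IS a limit point.
  x = n: open {n} ∋ x has {n} ∩ (A ∖ {n}) = ∅, so x is NOT a limit point.
  x = o: opens ∋ x are {n, o}, {m, n, o}, {n, o, p}, {n, o, q}, {m, n, o, p}, {m, n, o, q}, {n, o, p, q}, {m, n, o, p, q}; each meets A ∖ {o}, so x IS a limit point.
  x = p: opens ∋ x are {n, p}, {m, n, p}, {n, o, p}, {n, p, q}, {m, n, o, p}, {m, n, p, q}, {n, o, p, q}, {m, n, o, p, q}; each meets A ∖ {p}, so x IS a limit point.
  x = q: opens ∋ x are {n, q}, {m, n, q}, {n, o, q}, {n, p, q}, {m, n, o, q}, {m, n, p, q}, {n, o, p, q}, {m, n, o, p, q}; each meets A ∖ {q}, so x IS a limit point.
Collecting: A' = {m, o, p, q}.


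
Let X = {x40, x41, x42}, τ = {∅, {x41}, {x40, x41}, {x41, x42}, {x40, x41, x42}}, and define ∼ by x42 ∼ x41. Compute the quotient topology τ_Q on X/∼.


X/∼ = {[x40], [x41=x42]}; |τ_Q| = 3.

Equivalence classes: [x40], [x41=x42].
Quotient map π: X → X/∼ sends x40 ↦ [x40], x41 ↦ [x41=x42], x42 ↦ [x41=x42].
For each subset V ⊆ X/∼, compute π^{-1}(V) ⊆ X and check whether π^{-1}(V) ∈ τ. V is open in τ_Q iff π^{-1}(V) ∈ τ.
  V = {}: π^{-1}(V) = ∅ ∈ τ ✓.
  V = {[x40]}: π^{-1}(V) = {x40} ∉ τ ✗.
  V = {[x41=x42]}: π^{-1}(V) = {x41, x42} ∈ τ ✓.
  V = {[x40], [x41=x42]}: π^{-1}(V) = {x40, x41, x42} ∈ τ ✓.
Open sets in the quotient: τ_Q = {{}, {[x41=x42]}, {[x40], [x41=x42]}} (3 elements).


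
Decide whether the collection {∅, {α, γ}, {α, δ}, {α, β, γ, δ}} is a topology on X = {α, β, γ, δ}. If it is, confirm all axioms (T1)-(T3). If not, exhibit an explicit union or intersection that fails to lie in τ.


τ is NOT a topology on X.

Axiom (T1): ∅ ∈ τ? Yes; X ∈ τ? Yes.
Axiom (T2/T3): check pairwise unions and intersections of members of τ.
Counterexample for (T3): {α, γ} ∩ {α, δ} = {α} ∉ τ. Therefore τ is NOT a topology.


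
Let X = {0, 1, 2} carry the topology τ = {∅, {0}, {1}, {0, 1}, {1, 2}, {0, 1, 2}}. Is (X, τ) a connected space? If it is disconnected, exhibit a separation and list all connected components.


(X, τ) is disconnected; components = [{0}, {1, 2}].

Find clopen sets (U ∈ τ with X ∖ U ∈ τ):
  U = ∅, X ∖ U = {0, 1, 2} — both open, so U is clopen.
  U = {0}, X ∖ U = {1, 2} — both open, so U is clopen.
  U = {1, 2}, X ∖ U = {0} — both open, so U is clopen.
  U = {0, 1, 2}, X ∖ U = ∅ — both open, so U is clopen.
Nontrivial clopen(s) exist: e.g. {1, 2}. So (X, τ) is disconnected.
Compute connected components by grouping points that agree on all clopens:
  component: {0}
  component: {1, 2}


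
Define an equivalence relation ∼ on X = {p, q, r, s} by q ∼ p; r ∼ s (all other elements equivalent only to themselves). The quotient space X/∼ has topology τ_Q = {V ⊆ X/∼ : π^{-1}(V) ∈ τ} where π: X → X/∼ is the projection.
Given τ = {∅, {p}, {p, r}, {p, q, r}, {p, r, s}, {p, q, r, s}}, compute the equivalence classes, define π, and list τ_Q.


X/∼ = {[p=q], [r=s]}; |τ_Q| = 2.

Equivalence classes: [p=q], [r=s].
Quotient map π: X → X/∼ sends p ↦ [p=q], q ↦ [p=q], r ↦ [r=s], s ↦ [r=s].
For each subset V ⊆ X/∼, compute π^{-1}(V) ⊆ X and check whether π^{-1}(V) ∈ τ. V is open in τ_Q iff π^{-1}(V) ∈ τ.
  V = {}: π^{-1}(V) = ∅ ∈ τ ✓.
  V = {[p=q]}: π^{-1}(V) = {p, q} ∉ τ ✗.
  V = {[r=s]}: π^{-1}(V) = {r, s} ∉ τ ✗.
  V = {[p=q], [r=s]}: π^{-1}(V) = {p, q, r, s} ∈ τ ✓.
Open sets in the quotient: τ_Q = {{}, {[p=q], [r=s]}} (2 elements).


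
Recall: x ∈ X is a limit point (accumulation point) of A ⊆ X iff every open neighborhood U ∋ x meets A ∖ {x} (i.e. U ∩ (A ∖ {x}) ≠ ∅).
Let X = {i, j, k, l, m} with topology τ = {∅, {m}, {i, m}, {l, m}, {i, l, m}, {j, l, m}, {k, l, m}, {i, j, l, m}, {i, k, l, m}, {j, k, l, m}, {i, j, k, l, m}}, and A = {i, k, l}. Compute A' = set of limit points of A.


A' = {j, k}

For each x ∈ X, list the open sets U ∈ τ with x ∈ U, then check whether U ∩ (A ∖ {x}) ≠ ∅ for every such U.
  x = i: open {i, m} ∋ x has {i, m} ∩ (A ∖ {i}) = ∅, so x is NOT a limit point.
  x = j: opens ∋ x are {j, l, m}, {i, j, l, m}, {j, k, l, m}, {i, j, k, l, m}; each meets A ∖ {j}, so x IS a limit point.
  x = k: opens ∋ x are {k, l, m}, {i, k, l, m}, {j, k, l, m}, {i, j, k, l, m}; each meets A ∖ {k}, so x IS a limit point.
  x = l: open {l, m} ∋ x has {l, m} ∩ (A ∖ {l}) = ∅, so x is NOT a limit point.
  x = m: open {m} ∋ x has {m} ∩ (A ∖ {m}) = ∅, so x is NOT a limit point.
Collecting: A' = {j, k}.


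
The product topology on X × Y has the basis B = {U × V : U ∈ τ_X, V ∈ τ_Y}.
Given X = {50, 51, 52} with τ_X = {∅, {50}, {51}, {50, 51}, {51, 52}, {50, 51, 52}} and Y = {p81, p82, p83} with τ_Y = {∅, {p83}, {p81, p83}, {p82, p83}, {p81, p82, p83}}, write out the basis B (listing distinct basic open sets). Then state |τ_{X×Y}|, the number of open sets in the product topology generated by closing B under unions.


Basis B = {∅ × ∅, {50} × {p83}, {51} × {p83}, {50} × {p81, p83}, {50} × {p82, p83}, {50, 51} × {p83}, {51} × {p81, p83}, {51} × {p82, p83}, {51, 52} × {p83}, {50} × {p81, p82, p83}, {50, 51, 52} × {p83}, {51} × {p81, p82, p83}, {50, 51} × {p81, p83}, {50, 51} × {p82, p83}, {51, 52} × {p81, p83}, {51, 52} × {p82, p83}, {50, 51} × {p81, p82, p83}, {50, 51, 52} × {p81, p83}, {50, 51, 52} × {p82, p83}, {51, 52} × {p81, p82, p83}, {50, 51, 52} × {p81, p82, p83}}; |τ_{X×Y}| = 70.

Enumerate products U × V with U ∈ τ_X, V ∈ τ_Y (deduplicated):
  ∅ × ∅ = {} (∅)
  {50} × {p83} = {(50,p83)}
  {51} × {p83} = {(51,p83)}
  {50} × {p81, p83} = {(50,p81), (50,p83)}
  {50} × {p82, p83} = {(50,p82), (50,p83)}
  {50, 51} × {p83} = {(50,p83), (51,p83)}
  {51} × {p81, p83} = {(51,p81), (51,p83)}
  {51} × {p82, p83} = {(51,p82), (51,p83)}
  {51, 52} × {p83} = {(51,p83), (52,p83)}
  {50} × {p81, p82, p83} = {(50,p81), (50,p82), (50,p83)}
  {50, 51, 52} × {p83} = {(50,p83), (51,p83), (52,p83)}
  {51} × {p81, p82, p83} = {(51,p81), (51,p82), (51,p83)}
  {50, 51} × {p81, p83} = {(50,p81), (50,p83), (51,p81), (51,p83)}
  {50, 51} × {p82, p83} = {(50,p82), (50,p83), (51,p82), (51,p83)}
  {51, 52} × {p81, p83} = {(51,p81), (51,p83), (52,p81), (52,p83)}
  {51, 52} × {p82, p83} = {(51,p82), (51,p83), (52,p82), (52,p83)}
  {50, 51} × {p81, p82, p83} = {(50,p81), (50,p82), (50,p83), (51,p81), (51,p82), (51,p83)}
  {50, 51, 52} × {p81, p83} = {(50,p81), (50,p83), (51,p81), (51,p83), (52,p81), (52,p83)}
  {50, 51, 52} × {p82, p83} = {(50,p82), (50,p83), (51,p82), (51,p83), (52,p82), (52,p83)}
  {51, 52} × {p81, p82, p83} = {(51,p81), (51,p82), (51,p83), (52,p81), (52,p82), (52,p83)}
  {50, 51, 52} × {p81, p82, p83} = {(50,p81), (50,p82), (50,p83), (51,p81), (51,p82), (51,p83), (52,p81), (52,p82), (52,p83)}
These 21 distinct sets form the basis B.
Close under arbitrary unions to get τ_{X×Y}; counting gives |τ_{X×Y}| = 70.


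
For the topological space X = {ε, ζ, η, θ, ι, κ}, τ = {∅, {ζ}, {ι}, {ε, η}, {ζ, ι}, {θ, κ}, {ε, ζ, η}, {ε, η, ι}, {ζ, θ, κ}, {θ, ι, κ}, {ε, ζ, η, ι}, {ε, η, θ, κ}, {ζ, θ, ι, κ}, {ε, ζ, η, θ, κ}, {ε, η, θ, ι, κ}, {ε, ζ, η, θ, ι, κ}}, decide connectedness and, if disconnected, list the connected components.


(X, τ) is disconnected; components = [{ζ}, {ι}, {ε, η}, {θ, κ}].

Find clopen sets (U ∈ τ with X ∖ U ∈ τ):
  U = ∅, X ∖ U = {ε, ζ, η, θ, ι, κ} — both open, so U is clopen.
  U = {ζ}, X ∖ U = {ε, η, θ, ι, κ} — both open, so U is clopen.
  U = {ι}, X ∖ U = {ε, ζ, η, θ, κ} — both open, so U is clopen.
  U = {ε, η}, X ∖ U = {ζ, θ, ι, κ} — both open, so U is clopen.
  U = {ζ, ι}, X ∖ U = {ε, η, θ, κ} — both open, so U is clopen.
  U = {θ, κ}, X ∖ U = {ε, ζ, η, ι} — both open, so U is clopen.
  U = {ε, ζ, η}, X ∖ U = {θ, ι, κ} — both open, so U is clopen.
  U = {ε, η, ι}, X ∖ U = {ζ, θ, κ} — both open, so U is clopen.
  U = {ζ, θ, κ}, X ∖ U = {ε, η, ι} — both open, so U is clopen.
  U = {θ, ι, κ}, X ∖ U = {ε, ζ, η} — both open, so U is clopen.
  U = {ε, ζ, η, ι}, X ∖ U = {θ, κ} — both open, so U is clopen.
  U = {ε, η, θ, κ}, X ∖ U = {ζ, ι} — both open, so U is clopen.
  U = {ζ, θ, ι, κ}, X ∖ U = {ε, η} — both open, so U is clopen.
  U = {ε, ζ, η, θ, κ}, X ∖ U = {ι} — both open, so U is clopen.
  U = {ε, η, θ, ι, κ}, X ∖ U = {ζ} — both open, so U is clopen.
  U = {ε, ζ, η, θ, ι, κ}, X ∖ U = ∅ — both open, so U is clopen.
Nontrivial clopen(s) exist: e.g. {ε, ζ, η, θ, κ}. So (X, τ) is disconnected.
Compute connected components by grouping points that agree on all clopens:
  component: {ζ}
  component: {ι}
  component: {ε, η}
  component: {θ, κ}


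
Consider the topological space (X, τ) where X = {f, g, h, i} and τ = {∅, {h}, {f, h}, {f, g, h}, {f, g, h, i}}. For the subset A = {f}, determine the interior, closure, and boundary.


int(A) = ∅, cl(A) = {f, g, i}, ∂A = {f, g, i}.

Closed sets in (X, τ) are complements of opens:
  closed(X, τ) = {∅, {i}, {g, i}, {f, g, i}, {f, g, h, i}}.
int(A) = ⋃ {U ∈ τ : U ⊆ A}. Opens contained in A: ∅.
Taking the union of these: int(A) = ∅.
cl(A) = ⋂ {C closed : A ⊆ C}. Closed sets containing A: {f, g, i}, {f, g, h, i}.
Intersecting these: cl(A) = {f, g, i}.
∂A = cl(A) ∖ int(A) = {f, g, i} ∖ ∅ = {f, g, i}.


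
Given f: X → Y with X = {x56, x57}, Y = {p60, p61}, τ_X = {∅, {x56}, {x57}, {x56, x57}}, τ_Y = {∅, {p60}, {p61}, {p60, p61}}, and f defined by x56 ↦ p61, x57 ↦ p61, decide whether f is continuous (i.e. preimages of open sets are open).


f IS continuous.

Compute f^{-1}(U) for each U ∈ τ_Y:
  U = ∅: f^{-1}(U) = ∅ ∈ τ_X ✓.
  U = {p60}: f^{-1}(U) = ∅ ∈ τ_X ✓.
  U = {p61}: f^{-1}(U) = {x56, x57} ∈ τ_X ✓.
  U = {p60, p61}: f^{-1}(U) = {x56, x57} ∈ τ_X ✓.
Every preimage lies in τ_X, so f IS continuous.


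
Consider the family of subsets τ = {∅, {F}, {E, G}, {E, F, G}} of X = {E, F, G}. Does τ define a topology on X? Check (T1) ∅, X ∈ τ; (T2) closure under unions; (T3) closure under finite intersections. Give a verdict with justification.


τ IS a topology on X.

Axiom (T1): ∅ ∈ τ? Yes; X ∈ τ? Yes.
Axiom (T2/T3): check pairwise unions and intersections of members of τ.
All pairwise intersections and unions checked — each lies in τ. Therefore τ satisfies (T1), (T2), (T3): it IS a topology on X.


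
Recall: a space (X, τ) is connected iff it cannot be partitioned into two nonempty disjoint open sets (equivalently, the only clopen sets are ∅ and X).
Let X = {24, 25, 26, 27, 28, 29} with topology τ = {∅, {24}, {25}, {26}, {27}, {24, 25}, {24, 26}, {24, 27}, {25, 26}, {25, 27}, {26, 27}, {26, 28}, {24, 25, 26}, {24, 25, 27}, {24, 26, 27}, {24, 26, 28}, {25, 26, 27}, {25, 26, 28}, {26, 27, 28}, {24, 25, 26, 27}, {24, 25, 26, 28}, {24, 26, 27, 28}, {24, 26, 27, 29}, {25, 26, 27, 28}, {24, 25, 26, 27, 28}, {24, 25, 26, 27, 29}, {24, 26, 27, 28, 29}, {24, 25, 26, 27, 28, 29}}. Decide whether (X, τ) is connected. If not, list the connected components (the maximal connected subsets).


(X, τ) is disconnected; components = [{25}, {24, 26, 27, 28, 29}].

Find clopen sets (U ∈ τ with X ∖ U ∈ τ):
  U = ∅, X ∖ U = {24, 25, 26, 27, 28, 29} — both open, so U is clopen.
  U = {25}, X ∖ U = {24, 26, 27, 28, 29} — both open, so U is clopen.
  U = {24, 26, 27, 28, 29}, X ∖ U = {25} — both open, so U is clopen.
  U = {24, 25, 26, 27, 28, 29}, X ∖ U = ∅ — both open, so U is clopen.
Nontrivial clopen(s) exist: e.g. {25}. So (X, τ) is disconnected.
Compute connected components by grouping points that agree on all clopens:
  component: {25}
  component: {24, 26, 27, 28, 29}


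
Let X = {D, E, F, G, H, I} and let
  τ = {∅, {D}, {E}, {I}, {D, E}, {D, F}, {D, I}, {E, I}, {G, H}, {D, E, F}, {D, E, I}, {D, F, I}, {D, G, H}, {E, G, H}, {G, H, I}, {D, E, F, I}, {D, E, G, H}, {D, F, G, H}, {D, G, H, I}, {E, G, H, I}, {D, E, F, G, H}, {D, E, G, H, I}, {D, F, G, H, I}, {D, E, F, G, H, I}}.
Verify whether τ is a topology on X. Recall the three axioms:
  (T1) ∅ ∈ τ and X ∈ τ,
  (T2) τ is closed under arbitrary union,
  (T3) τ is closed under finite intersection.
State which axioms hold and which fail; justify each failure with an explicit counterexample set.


τ IS a topology on X.

Axiom (T1): ∅ ∈ τ? Yes; X ∈ τ? Yes.
Axiom (T2/T3): check pairwise unions and intersections of members of τ.
All pairwise intersections and unions checked — each lies in τ. Therefore τ satisfies (T1), (T2), (T3): it IS a topology on X.


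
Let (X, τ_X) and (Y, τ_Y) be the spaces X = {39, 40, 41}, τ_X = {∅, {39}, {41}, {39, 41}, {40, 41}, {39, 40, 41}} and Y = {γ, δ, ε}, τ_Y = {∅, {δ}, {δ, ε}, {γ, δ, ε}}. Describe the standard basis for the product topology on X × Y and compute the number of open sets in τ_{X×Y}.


Basis B = {∅ × ∅, {39} × {δ}, {41} × {δ}, {39} × {δ, ε}, {39, 41} × {δ}, {40, 41} × {δ}, {41} × {δ, ε}, {39} × {γ, δ, ε}, {39, 40, 41} × {δ}, {41} × {γ, δ, ε}, {39, 41} × {δ, ε}, {40, 41} × {δ, ε}, {39, 41} × {γ, δ, ε}, {39, 40, 41} × {δ, ε}, {40, 41} × {γ, δ, ε}, {39, 40, 41} × {γ, δ, ε}}; |τ_{X×Y}| = 40.

Enumerate products U × V with U ∈ τ_X, V ∈ τ_Y (deduplicated):
  ∅ × ∅ = {} (∅)
  {39} × {δ} = {(39,δ)}
  {41} × {δ} = {(41,δ)}
  {39} × {δ, ε} = {(39,δ), (39,ε)}
  {39, 41} × {δ} = {(39,δ), (41,δ)}
  {40, 41} × {δ} = {(40,δ), (41,δ)}
  {41} × {δ, ε} = {(41,δ), (41,ε)}
  {39} × {γ, δ, ε} = {(39,γ), (39,δ), (39,ε)}
  {39, 40, 41} × {δ} = {(39,δ), (40,δ), (41,δ)}
  {41} × {γ, δ, ε} = {(41,γ), (41,δ), (41,ε)}
  {39, 41} × {δ, ε} = {(39,δ), (39,ε), (41,δ), (41,ε)}
  {40, 41} × {δ, ε} = {(40,δ), (40,ε), (41,δ), (41,ε)}
  {39, 41} × {γ, δ, ε} = {(39,γ), (39,δ), (39,ε), (41,γ), (41,δ), (41,ε)}
  {39, 40, 41} × {δ, ε} = {(39,δ), (39,ε), (40,δ), (40,ε), (41,δ), (41,ε)}
  {40, 41} × {γ, δ, ε} = {(40,γ), (40,δ), (40,ε), (41,γ), (41,δ), (41,ε)}
  {39, 40, 41} × {γ, δ, ε} = {(39,γ), (39,δ), (39,ε), (40,γ), (40,δ), (40,ε), (41,γ), (41,δ), (41,ε)}
These 16 distinct sets form the basis B.
Close under arbitrary unions to get τ_{X×Y}; counting gives |τ_{X×Y}| = 40.


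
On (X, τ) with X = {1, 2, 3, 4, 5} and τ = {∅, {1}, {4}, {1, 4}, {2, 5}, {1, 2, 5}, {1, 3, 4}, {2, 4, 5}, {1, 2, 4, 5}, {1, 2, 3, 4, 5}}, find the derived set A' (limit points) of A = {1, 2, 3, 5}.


A' = {2, 3, 5}

For each x ∈ X, list the open sets U ∈ τ with x ∈ U, then check whether U ∩ (A ∖ {x}) ≠ ∅ for every such U.
  x = 1: open {1} ∋ x has {1} ∩ (A ∖ {1}) = ∅, so x is NOT a limit point.
  x = 2: opens ∋ x are {2, 5}, {1, 2, 5}, {2, 4, 5}, {1, 2, 4, 5}, {1, 2, 3, 4, 5}; each meets A ∖ {2}, so x IS a limit point.
  x = 3: opens ∋ x are {1, 3, 4}, {1, 2, 3, 4, 5}; each meets A ∖ {3}, so x IS a limit point.
  x = 4: open {4} ∋ x has {4} ∩ (A ∖ {4}) = ∅, so x is NOT a limit point.
  x = 5: opens ∋ x are {2, 5}, {1, 2, 5}, {2, 4, 5}, {1, 2, 4, 5}, {1, 2, 3, 4, 5}; each meets A ∖ {5}, so x IS a limit point.
Collecting: A' = {2, 3, 5}.


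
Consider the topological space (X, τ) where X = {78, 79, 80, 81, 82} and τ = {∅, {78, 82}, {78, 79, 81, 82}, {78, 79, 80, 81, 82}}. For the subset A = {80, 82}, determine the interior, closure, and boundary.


int(A) = ∅, cl(A) = {78, 79, 80, 81, 82}, ∂A = {78, 79, 80, 81, 82}.

Closed sets in (X, τ) are complements of opens:
  closed(X, τ) = {∅, {80}, {79, 80, 81}, {78, 79, 80, 81, 82}}.
int(A) = ⋃ {U ∈ τ : U ⊆ A}. Opens contained in A: ∅.
Taking the union of these: int(A) = ∅.
cl(A) = ⋂ {C closed : A ⊆ C}. Closed sets containing A: {78, 79, 80, 81, 82}.
Intersecting these: cl(A) = {78, 79, 80, 81, 82}.
∂A = cl(A) ∖ int(A) = {78, 79, 80, 81, 82} ∖ ∅ = {78, 79, 80, 81, 82}.


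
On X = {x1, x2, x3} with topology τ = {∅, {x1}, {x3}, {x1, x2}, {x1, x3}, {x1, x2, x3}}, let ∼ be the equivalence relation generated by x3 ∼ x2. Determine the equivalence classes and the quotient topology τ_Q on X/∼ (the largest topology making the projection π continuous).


X/∼ = {[x1], [x2=x3]}; |τ_Q| = 3.

Equivalence classes: [x1], [x2=x3].
Quotient map π: X → X/∼ sends x1 ↦ [x1], x2 ↦ [x2=x3], x3 ↦ [x2=x3].
For each subset V ⊆ X/∼, compute π^{-1}(V) ⊆ X and check whether π^{-1}(V) ∈ τ. V is open in τ_Q iff π^{-1}(V) ∈ τ.
  V = {}: π^{-1}(V) = ∅ ∈ τ ✓.
  V = {[x1]}: π^{-1}(V) = {x1} ∈ τ ✓.
  V = {[x2=x3]}: π^{-1}(V) = {x2, x3} ∉ τ ✗.
  V = {[x1], [x2=x3]}: π^{-1}(V) = {x1, x2, x3} ∈ τ ✓.
Open sets in the quotient: τ_Q = {{}, {[x1]}, {[x1], [x2=x3]}} (3 elements).


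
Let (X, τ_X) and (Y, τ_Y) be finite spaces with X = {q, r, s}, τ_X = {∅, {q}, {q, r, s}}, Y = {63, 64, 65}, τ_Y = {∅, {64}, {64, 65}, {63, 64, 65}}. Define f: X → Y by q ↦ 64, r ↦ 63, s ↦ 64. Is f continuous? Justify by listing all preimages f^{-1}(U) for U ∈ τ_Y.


f is NOT continuous.

Compute f^{-1}(U) for each U ∈ τ_Y:
  U = ∅: f^{-1}(U) = ∅ ∈ τ_X ✓.
  U = {64}: f^{-1}(U) = {q, s} ∉ τ_X ✗.
  U = {64, 65}: f^{-1}(U) = {q, s} ∉ τ_X ✗.
  U = {63, 64, 65}: f^{-1}(U) = {q, r, s} ∈ τ_X ✓.
Found U = {64} with f^{-1}(U) = {q, s} not in τ_X. Therefore f is NOT continuous.


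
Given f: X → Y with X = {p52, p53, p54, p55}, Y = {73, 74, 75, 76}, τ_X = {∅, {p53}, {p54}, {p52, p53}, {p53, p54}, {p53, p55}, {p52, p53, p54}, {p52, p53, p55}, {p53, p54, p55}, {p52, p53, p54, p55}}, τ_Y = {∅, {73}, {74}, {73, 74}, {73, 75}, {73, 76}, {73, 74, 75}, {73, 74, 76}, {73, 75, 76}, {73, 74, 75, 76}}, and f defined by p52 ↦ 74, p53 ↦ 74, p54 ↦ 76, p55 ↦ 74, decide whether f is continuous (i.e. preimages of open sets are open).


f IS continuous.

Compute f^{-1}(U) for each U ∈ τ_Y:
  U = ∅: f^{-1}(U) = ∅ ∈ τ_X ✓.
  U = {73}: f^{-1}(U) = ∅ ∈ τ_X ✓.
  U = {74}: f^{-1}(U) = {p52, p53, p55} ∈ τ_X ✓.
  U = {73, 74}: f^{-1}(U) = {p52, p53, p55} ∈ τ_X ✓.
  U = {73, 75}: f^{-1}(U) = ∅ ∈ τ_X ✓.
  U = {73, 76}: f^{-1}(U) = {p54} ∈ τ_X ✓.
  U = {73, 74, 75}: f^{-1}(U) = {p52, p53, p55} ∈ τ_X ✓.
  U = {73, 74, 76}: f^{-1}(U) = {p52, p53, p54, p55} ∈ τ_X ✓.
  U = {73, 75, 76}: f^{-1}(U) = {p54} ∈ τ_X ✓.
  U = {73, 74, 75, 76}: f^{-1}(U) = {p52, p53, p54, p55} ∈ τ_X ✓.
Every preimage lies in τ_X, so f IS continuous.


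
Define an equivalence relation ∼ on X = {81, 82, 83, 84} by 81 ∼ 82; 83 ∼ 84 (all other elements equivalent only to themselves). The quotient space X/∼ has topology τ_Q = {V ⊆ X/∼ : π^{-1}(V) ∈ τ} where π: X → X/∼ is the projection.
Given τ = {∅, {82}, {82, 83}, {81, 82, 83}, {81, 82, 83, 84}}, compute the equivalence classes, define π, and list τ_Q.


X/∼ = {[81=82], [83=84]}; |τ_Q| = 2.

Equivalence classes: [81=82], [83=84].
Quotient map π: X → X/∼ sends 81 ↦ [81=82], 82 ↦ [81=82], 83 ↦ [83=84], 84 ↦ [83=84].
For each subset V ⊆ X/∼, compute π^{-1}(V) ⊆ X and check whether π^{-1}(V) ∈ τ. V is open in τ_Q iff π^{-1}(V) ∈ τ.
  V = {}: π^{-1}(V) = ∅ ∈ τ ✓.
  V = {[81=82]}: π^{-1}(V) = {81, 82} ∉ τ ✗.
  V = {[83=84]}: π^{-1}(V) = {83, 84} ∉ τ ✗.
  V = {[81=82], [83=84]}: π^{-1}(V) = {81, 82, 83, 84} ∈ τ ✓.
Open sets in the quotient: τ_Q = {{}, {[81=82], [83=84]}} (2 elements).


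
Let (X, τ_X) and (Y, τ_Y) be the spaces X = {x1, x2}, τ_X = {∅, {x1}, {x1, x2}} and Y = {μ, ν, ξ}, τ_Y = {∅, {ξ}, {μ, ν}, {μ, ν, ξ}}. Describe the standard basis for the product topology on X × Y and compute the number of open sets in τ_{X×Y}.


Basis B = {∅ × ∅, {x1} × {ξ}, {x1} × {μ, ν}, {x1, x2} × {ξ}, {x1} × {μ, ν, ξ}, {x1, x2} × {μ, ν}, {x1, x2} × {μ, ν, ξ}}; |τ_{X×Y}| = 9.

Enumerate products U × V with U ∈ τ_X, V ∈ τ_Y (deduplicated):
  ∅ × ∅ = {} (∅)
  {x1} × {ξ} = {(x1,ξ)}
  {x1} × {μ, ν} = {(x1,μ), (x1,ν)}
  {x1, x2} × {ξ} = {(x1,ξ), (x2,ξ)}
  {x1} × {μ, ν, ξ} = {(x1,μ), (x1,ν), (x1,ξ)}
  {x1, x2} × {μ, ν} = {(x1,μ), (x1,ν), (x2,μ), (x2,ν)}
  {x1, x2} × {μ, ν, ξ} = {(x1,μ), (x1,ν), (x1,ξ), (x2,μ), (x2,ν), (x2,ξ)}
These 7 distinct sets form the basis B.
Close under arbitrary unions to get τ_{X×Y}; counting gives |τ_{X×Y}| = 9.


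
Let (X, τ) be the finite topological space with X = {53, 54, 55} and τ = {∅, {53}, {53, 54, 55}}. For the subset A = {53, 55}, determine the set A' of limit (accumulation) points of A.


A' = {54, 55}

For each x ∈ X, list the open sets U ∈ τ with x ∈ U, then check whether U ∩ (A ∖ {x}) ≠ ∅ for every such U.
  x = 53: open {53} ∋ x has {53} ∩ (A ∖ {53}) = ∅, so x is NOT a limit point.
  x = 54: opens ∋ x are {53, 54, 55}; each meets A ∖ {54}, so x IS a limit point.
  x = 55: opens ∋ x are {53, 54, 55}; each meets A ∖ {55}, so x IS a limit point.
Collecting: A' = {54, 55}.


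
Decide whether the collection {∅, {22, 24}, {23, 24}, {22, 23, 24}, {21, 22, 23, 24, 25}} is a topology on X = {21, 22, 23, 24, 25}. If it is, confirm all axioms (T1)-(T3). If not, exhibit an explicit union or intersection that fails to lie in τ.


τ is NOT a topology on X.

Axiom (T1): ∅ ∈ τ? Yes; X ∈ τ? Yes.
Axiom (T2/T3): check pairwise unions and intersections of members of τ.
Counterexample for (T3): {22, 24} ∩ {23, 24} = {24} ∉ τ. Therefore τ is NOT a topology.


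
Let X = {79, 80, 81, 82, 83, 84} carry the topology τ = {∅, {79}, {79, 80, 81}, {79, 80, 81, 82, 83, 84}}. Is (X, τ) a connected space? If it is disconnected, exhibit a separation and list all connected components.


(X, τ) is connected.

Find clopen sets (U ∈ τ with X ∖ U ∈ τ):
  U = ∅, X ∖ U = {79, 80, 81, 82, 83, 84} — both open, so U is clopen.
  U = {79, 80, 81, 82, 83, 84}, X ∖ U = ∅ — both open, so U is clopen.
Only trivial clopens (∅ and X) exist, so (X, τ) is connected.
Compute connected components by grouping points that agree on all clopens:
  component: {79, 80, 81, 82, 83, 84}


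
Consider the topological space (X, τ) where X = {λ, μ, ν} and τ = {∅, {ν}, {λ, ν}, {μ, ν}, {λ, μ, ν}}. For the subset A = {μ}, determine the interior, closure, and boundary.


int(A) = ∅, cl(A) = {μ}, ∂A = {μ}.

Closed sets in (X, τ) are complements of opens:
  closed(X, τ) = {∅, {λ}, {μ}, {λ, μ}, {λ, μ, ν}}.
int(A) = ⋃ {U ∈ τ : U ⊆ A}. Opens contained in A: ∅.
Taking the union of these: int(A) = ∅.
cl(A) = ⋂ {C closed : A ⊆ C}. Closed sets containing A: {μ}, {λ, μ}, {λ, μ, ν}.
Intersecting these: cl(A) = {μ}.
∂A = cl(A) ∖ int(A) = {μ} ∖ ∅ = {μ}.


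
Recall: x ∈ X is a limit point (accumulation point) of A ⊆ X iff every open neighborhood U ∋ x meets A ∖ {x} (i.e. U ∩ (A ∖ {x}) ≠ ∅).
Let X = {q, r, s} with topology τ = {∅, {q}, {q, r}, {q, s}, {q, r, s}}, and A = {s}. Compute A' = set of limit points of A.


A' = ∅

For each x ∈ X, list the open sets U ∈ τ with x ∈ U, then check whether U ∩ (A ∖ {x}) ≠ ∅ for every such U.
  x = q: open {q} ∋ x has {q} ∩ (A ∖ {q}) = ∅, so x is NOT a limit point.
  x = r: open {q, r} ∋ x has {q, r} ∩ (A ∖ {r}) = ∅, so x is NOT a limit point.
  x = s: open {q, s} ∋ x has {q, s} ∩ (A ∖ {s}) = ∅, so x is NOT a limit point.
Collecting: A' = ∅.


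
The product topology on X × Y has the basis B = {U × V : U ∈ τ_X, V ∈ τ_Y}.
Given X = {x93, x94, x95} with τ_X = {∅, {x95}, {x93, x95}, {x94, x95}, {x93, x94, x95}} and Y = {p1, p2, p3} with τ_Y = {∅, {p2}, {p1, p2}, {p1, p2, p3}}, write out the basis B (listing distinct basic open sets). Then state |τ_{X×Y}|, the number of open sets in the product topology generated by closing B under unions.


Basis B = {∅ × ∅, {x95} × {p2}, {x93, x95} × {p2}, {x94, x95} × {p2}, {x95} × {p1, p2}, {x93, x94, x95} × {p2}, {x95} × {p1, p2, p3}, {x93, x95} × {p1, p2}, {x94, x95} × {p1, p2}, {x93, x95} × {p1, p2, p3}, {x93, x94, x95} × {p1, p2}, {x94, x95} × {p1, p2, p3}, {x93, x94, x95} × {p1, p2, p3}}; |τ_{X×Y}| = 30.

Enumerate products U × V with U ∈ τ_X, V ∈ τ_Y (deduplicated):
  ∅ × ∅ = {} (∅)
  {x95} × {p2} = {(x95,p2)}
  {x93, x95} × {p2} = {(x93,p2), (x95,p2)}
  {x94, x95} × {p2} = {(x94,p2), (x95,p2)}
  {x95} × {p1, p2} = {(x95,p1), (x95,p2)}
  {x93, x94, x95} × {p2} = {(x93,p2), (x94,p2), (x95,p2)}
  {x95} × {p1, p2, p3} = {(x95,p1), (x95,p2), (x95,p3)}
  {x93, x95} × {p1, p2} = {(x93,p1), (x93,p2), (x95,p1), (x95,p2)}
  {x94, x95} × {p1, p2} = {(x94,p1), (x94,p2), (x95,p1), (x95,p2)}
  {x93, x95} × {p1, p2, p3} = {(x93,p1), (x93,p2), (x93,p3), (x95,p1), (x95,p2), (x95,p3)}
  {x93, x94, x95} × {p1, p2} = {(x93,p1), (x93,p2), (x94,p1), (x94,p2), (x95,p1), (x95,p2)}
  {x94, x95} × {p1, p2, p3} = {(x94,p1), (x94,p2), (x94,p3), (x95,p1), (x95,p2), (x95,p3)}
  {x93, x94, x95} × {p1, p2, p3} = {(x93,p1), (x93,p2), (x93,p3), (x94,p1), (x94,p2), (x94,p3), (x95,p1), (x95,p2), (x95,p3)}
These 13 distinct sets form the basis B.
Close under arbitrary unions to get τ_{X×Y}; counting gives |τ_{X×Y}| = 30.


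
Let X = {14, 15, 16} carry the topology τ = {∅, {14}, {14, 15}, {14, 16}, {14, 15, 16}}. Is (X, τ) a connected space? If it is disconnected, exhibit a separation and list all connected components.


(X, τ) is connected.

Find clopen sets (U ∈ τ with X ∖ U ∈ τ):
  U = ∅, X ∖ U = {14, 15, 16} — both open, so U is clopen.
  U = {14, 15, 16}, X ∖ U = ∅ — both open, so U is clopen.
Only trivial clopens (∅ and X) exist, so (X, τ) is connected.
Compute connected components by grouping points that agree on all clopens:
  component: {14, 15, 16}


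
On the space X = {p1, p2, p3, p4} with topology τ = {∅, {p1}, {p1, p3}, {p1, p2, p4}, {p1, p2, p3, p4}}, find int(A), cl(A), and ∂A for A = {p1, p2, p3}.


int(A) = {p1, p3}, cl(A) = {p1, p2, p3, p4}, ∂A = {p2, p4}.

Closed sets in (X, τ) are complements of opens:
  closed(X, τ) = {∅, {p3}, {p2, p4}, {p2, p3, p4}, {p1, p2, p3, p4}}.
int(A) = ⋃ {U ∈ τ : U ⊆ A}. Opens contained in A: ∅, {p1}, {p1, p3}.
Taking the union of these: int(A) = {p1, p3}.
cl(A) = ⋂ {C closed : A ⊆ C}. Closed sets containing A: {p1, p2, p3, p4}.
Intersecting these: cl(A) = {p1, p2, p3, p4}.
∂A = cl(A) ∖ int(A) = {p1, p2, p3, p4} ∖ {p1, p3} = {p2, p4}.


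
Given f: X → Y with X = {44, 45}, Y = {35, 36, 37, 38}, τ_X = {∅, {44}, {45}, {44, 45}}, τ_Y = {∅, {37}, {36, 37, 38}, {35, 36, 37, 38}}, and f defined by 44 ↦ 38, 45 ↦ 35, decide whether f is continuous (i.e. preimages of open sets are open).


f IS continuous.

Compute f^{-1}(U) for each U ∈ τ_Y:
  U = ∅: f^{-1}(U) = ∅ ∈ τ_X ✓.
  U = {37}: f^{-1}(U) = ∅ ∈ τ_X ✓.
  U = {36, 37, 38}: f^{-1}(U) = {44} ∈ τ_X ✓.
  U = {35, 36, 37, 38}: f^{-1}(U) = {44, 45} ∈ τ_X ✓.
Every preimage lies in τ_X, so f IS continuous.


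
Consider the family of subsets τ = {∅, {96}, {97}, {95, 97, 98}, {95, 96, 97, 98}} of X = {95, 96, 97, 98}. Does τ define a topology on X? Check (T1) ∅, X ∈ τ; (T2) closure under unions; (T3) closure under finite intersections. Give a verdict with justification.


τ is NOT a topology on X.

Axiom (T1): ∅ ∈ τ? Yes; X ∈ τ? Yes.
Axiom (T2/T3): check pairwise unions and intersections of members of τ.
Counterexample for (T2): {96} ∪ {97} = {96, 97} ∉ τ. Therefore τ is NOT a topology.


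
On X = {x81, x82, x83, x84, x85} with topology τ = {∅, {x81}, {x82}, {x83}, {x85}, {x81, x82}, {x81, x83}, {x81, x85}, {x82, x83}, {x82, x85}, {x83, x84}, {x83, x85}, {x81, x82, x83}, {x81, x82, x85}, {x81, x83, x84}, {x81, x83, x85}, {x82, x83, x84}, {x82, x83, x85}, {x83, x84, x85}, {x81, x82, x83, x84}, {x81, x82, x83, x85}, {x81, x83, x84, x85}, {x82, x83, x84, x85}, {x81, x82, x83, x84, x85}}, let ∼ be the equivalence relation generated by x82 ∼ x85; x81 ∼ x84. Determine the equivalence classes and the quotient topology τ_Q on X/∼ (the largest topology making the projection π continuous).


X/∼ = {[x81=x84], [x82=x85], [x83]}; |τ_Q| = 6.

Equivalence classes: [x81=x84], [x82=x85], [x83].
Quotient map π: X → X/∼ sends x81 ↦ [x81=x84], x82 ↦ [x82=x85], x83 ↦ [x83], x84 ↦ [x81=x84], x85 ↦ [x82=x85].
For each subset V ⊆ X/∼, compute π^{-1}(V) ⊆ X and check whether π^{-1}(V) ∈ τ. V is open in τ_Q iff π^{-1}(V) ∈ τ.
  V = {}: π^{-1}(V) = ∅ ∈ τ ✓.
  V = {[x81=x84]}: π^{-1}(V) = {x81, x84} ∉ τ ✗.
  V = {[x82=x85]}: π^{-1}(V) = {x82, x85} ∈ τ ✓.
  V = {[x81=x84], [x82=x85]}: π^{-1}(V) = {x81, x82, x84, x85} ∉ τ ✗.
  V = {[x83]}: π^{-1}(V) = {x83} ∈ τ ✓.
  V = {[x81=x84], [x83]}: π^{-1}(V) = {x81, x83, x84} ∈ τ ✓.
  V = {[x82=x85], [x83]}: π^{-1}(V) = {x82, x83, x85} ∈ τ ✓.
  V = {[x81=x84], [x82=x85], [x83]}: π^{-1}(V) = {x81, x82, x83, x84, x85} ∈ τ ✓.
Open sets in the quotient: τ_Q = {{}, {[x82=x85]}, {[x83]}, {[x81=x84], [x83]}, {[x82=x85], [x83]}, {[x81=x84], [x82=x85], [x83]}} (6 elements).


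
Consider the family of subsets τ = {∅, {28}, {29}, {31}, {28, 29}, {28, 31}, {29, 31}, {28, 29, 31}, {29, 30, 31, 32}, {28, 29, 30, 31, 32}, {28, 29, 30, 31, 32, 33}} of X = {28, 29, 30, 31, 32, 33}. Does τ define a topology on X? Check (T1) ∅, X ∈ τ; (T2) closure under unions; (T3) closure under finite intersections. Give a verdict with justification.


τ IS a topology on X.

Axiom (T1): ∅ ∈ τ? Yes; X ∈ τ? Yes.
Axiom (T2/T3): check pairwise unions and intersections of members of τ.
All pairwise intersections and unions checked — each lies in τ. Therefore τ satisfies (T1), (T2), (T3): it IS a topology on X.


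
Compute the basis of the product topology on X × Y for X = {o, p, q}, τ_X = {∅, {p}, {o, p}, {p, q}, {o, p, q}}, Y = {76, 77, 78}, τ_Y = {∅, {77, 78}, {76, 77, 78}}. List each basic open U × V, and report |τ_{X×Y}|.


Basis B = {∅ × ∅, {p} × {77, 78}, {p} × {76, 77, 78}, {o, p} × {77, 78}, {p, q} × {77, 78}, {o, p} × {76, 77, 78}, {o, p, q} × {77, 78}, {p, q} × {76, 77, 78}, {o, p, q} × {76, 77, 78}}; |τ_{X×Y}| = 14.

Enumerate products U × V with U ∈ τ_X, V ∈ τ_Y (deduplicated):
  ∅ × ∅ = {} (∅)
  {p} × {77, 78} = {(p,77), (p,78)}
  {p} × {76, 77, 78} = {(p,76), (p,77), (p,78)}
  {o, p} × {77, 78} = {(o,77), (o,78), (p,77), (p,78)}
  {p, q} × {77, 78} = {(p,77), (p,78), (q,77), (q,78)}
  {o, p} × {76, 77, 78} = {(o,76), (o,77), (o,78), (p,76), (p,77), (p,78)}
  {o, p, q} × {77, 78} = {(o,77), (o,78), (p,77), (p,78), (q,77), (q,78)}
  {p, q} × {76, 77, 78} = {(p,76), (p,77), (p,78), (q,76), (q,77), (q,78)}
  {o, p, q} × {76, 77, 78} = {(o,76), (o,77), (o,78), (p,76), (p,77), (p,78), (q,76), (q,77), (q,78)}
These 9 distinct sets form the basis B.
Close under arbitrary unions to get τ_{X×Y}; counting gives |τ_{X×Y}| = 14.


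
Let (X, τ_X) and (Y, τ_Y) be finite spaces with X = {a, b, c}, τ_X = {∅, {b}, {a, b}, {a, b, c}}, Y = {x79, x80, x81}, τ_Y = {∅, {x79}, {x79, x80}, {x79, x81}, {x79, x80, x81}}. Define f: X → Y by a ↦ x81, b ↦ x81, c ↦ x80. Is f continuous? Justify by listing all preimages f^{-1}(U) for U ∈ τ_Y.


f is NOT continuous.

Compute f^{-1}(U) for each U ∈ τ_Y:
  U = ∅: f^{-1}(U) = ∅ ∈ τ_X ✓.
  U = {x79}: f^{-1}(U) = ∅ ∈ τ_X ✓.
  U = {x79, x80}: f^{-1}(U) = {c} ∉ τ_X ✗.
  U = {x79, x81}: f^{-1}(U) = {a, b} ∈ τ_X ✓.
  U = {x79, x80, x81}: f^{-1}(U) = {a, b, c} ∈ τ_X ✓.
Found U = {x79, x80} with f^{-1}(U) = {c} not in τ_X. Therefore f is NOT continuous.


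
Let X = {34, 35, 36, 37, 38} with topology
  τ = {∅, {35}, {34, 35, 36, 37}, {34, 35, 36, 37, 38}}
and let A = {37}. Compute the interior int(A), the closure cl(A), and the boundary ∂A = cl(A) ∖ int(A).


int(A) = ∅, cl(A) = {34, 36, 37, 38}, ∂A = {34, 36, 37, 38}.

Closed sets in (X, τ) are complements of opens:
  closed(X, τ) = {∅, {38}, {34, 36, 37, 38}, {34, 35, 36, 37, 38}}.
int(A) = ⋃ {U ∈ τ : U ⊆ A}. Opens contained in A: ∅.
Taking the union of these: int(A) = ∅.
cl(A) = ⋂ {C closed : A ⊆ C}. Closed sets containing A: {34, 36, 37, 38}, {34, 35, 36, 37, 38}.
Intersecting these: cl(A) = {34, 36, 37, 38}.
∂A = cl(A) ∖ int(A) = {34, 36, 37, 38} ∖ ∅ = {34, 36, 37, 38}.


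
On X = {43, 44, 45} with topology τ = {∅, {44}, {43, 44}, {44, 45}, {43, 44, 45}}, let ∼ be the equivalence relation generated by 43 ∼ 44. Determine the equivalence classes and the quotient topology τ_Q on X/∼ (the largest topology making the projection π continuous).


X/∼ = {[43=44], [45]}; |τ_Q| = 3.

Equivalence classes: [43=44], [45].
Quotient map π: X → X/∼ sends 43 ↦ [43=44], 44 ↦ [43=44], 45 ↦ [45].
For each subset V ⊆ X/∼, compute π^{-1}(V) ⊆ X and check whether π^{-1}(V) ∈ τ. V is open in τ_Q iff π^{-1}(V) ∈ τ.
  V = {}: π^{-1}(V) = ∅ ∈ τ ✓.
  V = {[43=44]}: π^{-1}(V) = {43, 44} ∈ τ ✓.
  V = {[45]}: π^{-1}(V) = {45} ∉ τ ✗.
  V = {[43=44], [45]}: π^{-1}(V) = {43, 44, 45} ∈ τ ✓.
Open sets in the quotient: τ_Q = {{}, {[43=44]}, {[43=44], [45]}} (3 elements).


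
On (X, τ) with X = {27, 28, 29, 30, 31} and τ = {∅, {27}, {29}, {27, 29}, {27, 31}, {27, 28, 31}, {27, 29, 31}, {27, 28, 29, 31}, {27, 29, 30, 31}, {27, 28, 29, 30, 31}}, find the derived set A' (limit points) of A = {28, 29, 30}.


A' = {30}

For each x ∈ X, list the open sets U ∈ τ with x ∈ U, then check whether U ∩ (A ∖ {x}) ≠ ∅ for every such U.
  x = 27: open {27} ∋ x has {27} ∩ (A ∖ {27}) = ∅, so x is NOT a limit point.
  x = 28: open {27, 28, 31} ∋ x has {27, 28, 31} ∩ (A ∖ {28}) = ∅, so x is NOT a limit point.
  x = 29: open {29} ∋ x has {29} ∩ (A ∖ {29}) = ∅, so x is NOT a limit point.
  x = 30: opens ∋ x are {27, 29, 30, 31}, {27, 28, 29, 30, 31}; each meets A ∖ {30}, so x IS a limit point.
  x = 31: open {27, 31} ∋ x has {27, 31} ∩ (A ∖ {31}) = ∅, so x is NOT a limit point.
Collecting: A' = {30}.


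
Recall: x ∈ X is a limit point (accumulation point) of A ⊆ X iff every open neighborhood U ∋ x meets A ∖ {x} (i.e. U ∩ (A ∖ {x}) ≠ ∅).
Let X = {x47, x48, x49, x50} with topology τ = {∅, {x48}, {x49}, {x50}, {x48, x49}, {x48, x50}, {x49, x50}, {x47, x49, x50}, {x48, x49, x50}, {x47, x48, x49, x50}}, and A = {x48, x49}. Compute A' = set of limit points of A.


A' = {x47}

For each x ∈ X, list the open sets U ∈ τ with x ∈ U, then check whether U ∩ (A ∖ {x}) ≠ ∅ for every such U.
  x = x47: opens ∋ x are {x47, x49, x50}, {x47, x48, x49, x50}; each meets A ∖ {x47}, so x IS a limit point.
  x = x48: open {x48} ∋ x has {x48} ∩ (A ∖ {x48}) = ∅, so x is NOT a limit point.
  x = x49: open {x49} ∋ x has {x49} ∩ (A ∖ {x49}) = ∅, so x is NOT a limit point.
  x = x50: open {x50} ∋ x has {x50} ∩ (A ∖ {x50}) = ∅, so x is NOT a limit point.
Collecting: A' = {x47}.


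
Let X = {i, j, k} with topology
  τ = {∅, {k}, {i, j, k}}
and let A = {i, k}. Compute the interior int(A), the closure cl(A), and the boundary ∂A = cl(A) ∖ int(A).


int(A) = {k}, cl(A) = {i, j, k}, ∂A = {i, j}.

Closed sets in (X, τ) are complements of opens:
  closed(X, τ) = {∅, {i, j}, {i, j, k}}.
int(A) = ⋃ {U ∈ τ : U ⊆ A}. Opens contained in A: ∅, {k}.
Taking the union of these: int(A) = {k}.
cl(A) = ⋂ {C closed : A ⊆ C}. Closed sets containing A: {i, j, k}.
Intersecting these: cl(A) = {i, j, k}.
∂A = cl(A) ∖ int(A) = {i, j, k} ∖ {k} = {i, j}.


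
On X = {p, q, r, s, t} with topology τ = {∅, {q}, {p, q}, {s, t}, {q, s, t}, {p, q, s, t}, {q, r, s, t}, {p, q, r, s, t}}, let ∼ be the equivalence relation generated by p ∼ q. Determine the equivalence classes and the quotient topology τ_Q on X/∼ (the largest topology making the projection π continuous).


X/∼ = {[p=q], [r], [s], [t]}; |τ_Q| = 5.

Equivalence classes: [p=q], [r], [s], [t].
Quotient map π: X → X/∼ sends p ↦ [p=q], q ↦ [p=q], r ↦ [r], s ↦ [s], t ↦ [t].
For each subset V ⊆ X/∼, compute π^{-1}(V) ⊆ X and check whether π^{-1}(V) ∈ τ. V is open in τ_Q iff π^{-1}(V) ∈ τ.
  V = {}: π^{-1}(V) = ∅ ∈ τ ✓.
  V = {[p=q]}: π^{-1}(V) = {p, q} ∈ τ ✓.
  V = {[r]}: π^{-1}(V) = {r} ∉ τ ✗.
  V = {[p=q], [r]}: π^{-1}(V) = {p, q, r} ∉ τ ✗.
  V = {[s]}: π^{-1}(V) = {s} ∉ τ ✗.
  V = {[p=q], [s]}: π^{-1}(V) = {p, q, s} ∉ τ ✗.
  V = {[r], [s]}: π^{-1}(V) = {r, s} ∉ τ ✗.
  V = {[p=q], [r], [s]}: π^{-1}(V) = {p, q, r, s} ∉ τ ✗.
  V = {[t]}: π^{-1}(V) = {t} ∉ τ ✗.
  V = {[p=q], [t]}: π^{-1}(V) = {p, q, t} ∉ τ ✗.
  V = {[r], [t]}: π^{-1}(V) = {r, t} ∉ τ ✗.
  V = {[p=q], [r], [t]}: π^{-1}(V) = {p, q, r, t} ∉ τ ✗.
  V = {[s], [t]}: π^{-1}(V) = {s, t} ∈ τ ✓.
  V = {[p=q], [s], [t]}: π^{-1}(V) = {p, q, s, t} ∈ τ ✓.
  V = {[r], [s], [t]}: π^{-1}(V) = {r, s, t} ∉ τ ✗.
  V = {[p=q], [r], [s], [t]}: π^{-1}(V) = {p, q, r, s, t} ∈ τ ✓.
Open sets in the quotient: τ_Q = {{}, {[p=q]}, {[s], [t]}, {[p=q], [s], [t]}, {[p=q], [r], [s], [t]}} (5 elements).


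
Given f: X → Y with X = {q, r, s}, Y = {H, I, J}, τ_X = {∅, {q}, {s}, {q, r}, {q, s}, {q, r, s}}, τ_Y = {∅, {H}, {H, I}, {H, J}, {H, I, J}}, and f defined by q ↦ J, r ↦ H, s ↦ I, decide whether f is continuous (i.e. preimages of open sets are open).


f is NOT continuous.

Compute f^{-1}(U) for each U ∈ τ_Y:
  U = ∅: f^{-1}(U) = ∅ ∈ τ_X ✓.
  U = {H}: f^{-1}(U) = {r} ∉ τ_X ✗.
  U = {H, I}: f^{-1}(U) = {r, s} ∉ τ_X ✗.
  U = {H, J}: f^{-1}(U) = {q, r} ∈ τ_X ✓.
  U = {H, I, J}: f^{-1}(U) = {q, r, s} ∈ τ_X ✓.
Found U = {H} with f^{-1}(U) = {r} not in τ_X. Therefore f is NOT continuous.


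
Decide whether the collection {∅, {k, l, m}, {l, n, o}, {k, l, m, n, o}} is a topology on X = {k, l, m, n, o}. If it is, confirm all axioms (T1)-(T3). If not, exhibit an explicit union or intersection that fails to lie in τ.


τ is NOT a topology on X.

Axiom (T1): ∅ ∈ τ? Yes; X ∈ τ? Yes.
Axiom (T2/T3): check pairwise unions and intersections of members of τ.
Counterexample for (T3): {k, l, m} ∩ {l, n, o} = {l} ∉ τ. Therefore τ is NOT a topology.


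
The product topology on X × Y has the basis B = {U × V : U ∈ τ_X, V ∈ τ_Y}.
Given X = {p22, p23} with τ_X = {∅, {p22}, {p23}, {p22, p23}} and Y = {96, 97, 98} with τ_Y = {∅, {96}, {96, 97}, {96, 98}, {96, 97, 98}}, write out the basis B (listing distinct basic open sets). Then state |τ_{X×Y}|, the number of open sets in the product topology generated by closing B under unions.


Basis B = {∅ × ∅, {p22} × {96}, {p23} × {96}, {p22} × {96, 97}, {p22} × {96, 98}, {p22, p23} × {96}, {p23} × {96, 97}, {p23} × {96, 98}, {p22} × {96, 97, 98}, {p23} × {96, 97, 98}, {p22, p23} × {96, 97}, {p22, p23} × {96, 98}, {p22, p23} × {96, 97, 98}}; |τ_{X×Y}| = 25.

Enumerate products U × V with U ∈ τ_X, V ∈ τ_Y (deduplicated):
  ∅ × ∅ = {} (∅)
  {p22} × {96} = {(p22,96)}
  {p23} × {96} = {(p23,96)}
  {p22} × {96, 97} = {(p22,96), (p22,97)}
  {p22} × {96, 98} = {(p22,96), (p22,98)}
  {p22, p23} × {96} = {(p22,96), (p23,96)}
  {p23} × {96, 97} = {(p23,96), (p23,97)}
  {p23} × {96, 98} = {(p23,96), (p23,98)}
  {p22} × {96, 97, 98} = {(p22,96), (p22,97), (p22,98)}
  {p23} × {96, 97, 98} = {(p23,96), (p23,97), (p23,98)}
  {p22, p23} × {96, 97} = {(p22,96), (p22,97), (p23,96), (p23,97)}
  {p22, p23} × {96, 98} = {(p22,96), (p22,98), (p23,96), (p23,98)}
  {p22, p23} × {96, 97, 98} = {(p22,96), (p22,97), (p22,98), (p23,96), (p23,97), (p23,98)}
These 13 distinct sets form the basis B.
Close under arbitrary unions to get τ_{X×Y}; counting gives |τ_{X×Y}| = 25.
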